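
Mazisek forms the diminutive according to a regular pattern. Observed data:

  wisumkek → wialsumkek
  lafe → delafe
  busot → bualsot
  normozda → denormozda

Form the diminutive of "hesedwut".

"hesedwut" ends in a consonant. The stems ending in a consonant (wisumkek → wialsumkek, busot → bualsot) insert -al- after the first vowel.
So hesedwut → healsedwut.

healsedwut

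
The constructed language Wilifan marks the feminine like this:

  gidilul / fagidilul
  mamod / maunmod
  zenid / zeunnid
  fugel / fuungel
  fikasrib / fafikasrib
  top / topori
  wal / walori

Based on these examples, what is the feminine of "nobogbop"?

fanobogbop

wal and fugel both end in -l yet inflect differently (walori, fuungel), so the final letter is not what conditions the rule; the number of vowels is.
"nobogbop" has 3 vowels. The stems with 3 vowels (fikasrib → fafikasrib, gidilul → fagidilul) add the prefix fa-.
The other patterns: stems with 1 vowel add -ori; stems with 2 vowels insert -un- after the first vowel.
So nobogbop → fanobogbop.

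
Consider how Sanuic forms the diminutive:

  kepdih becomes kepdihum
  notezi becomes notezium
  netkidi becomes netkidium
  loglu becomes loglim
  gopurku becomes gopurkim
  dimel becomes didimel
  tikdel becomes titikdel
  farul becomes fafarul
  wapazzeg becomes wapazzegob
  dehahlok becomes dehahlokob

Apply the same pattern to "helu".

helim

"helu" ends in -u. The stems ending in -u (loglu → loglim, gopurku → gopurkim) drop the final letter and add -im.
The other patterns: stems ending in -h or -i add -um; stems ending in -l repeat the first consonant+vowel as a prefix; stems ending in -g or -k add -ob.
So helu → helim.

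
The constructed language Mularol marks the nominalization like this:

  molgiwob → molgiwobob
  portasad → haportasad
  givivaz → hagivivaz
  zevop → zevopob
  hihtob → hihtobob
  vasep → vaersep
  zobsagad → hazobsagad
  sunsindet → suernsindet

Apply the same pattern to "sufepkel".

suerfepkel

vasep and zevop both end in -p yet inflect differently (vaersep, zevopob), so the final letter is not what conditions the rule; the last vowel is.
"sufepkel" has last vowel 'e'. The stems whose last vowel is 'e' (sunsindet → suernsindet, vasep → vaersep) insert -er- after the first vowel.
The other patterns: stems whose last vowel is 'a' add the prefix ha-; stems whose last vowel is 'o' add -ob.
So sufepkel → suerfepkel.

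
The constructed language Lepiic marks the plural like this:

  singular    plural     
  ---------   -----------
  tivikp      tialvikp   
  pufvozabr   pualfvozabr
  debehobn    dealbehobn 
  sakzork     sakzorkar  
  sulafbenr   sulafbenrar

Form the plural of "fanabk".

faalnabk

pufvozabr and sulafbenr both end in -r yet inflect differently (pualfvozabr, sulafbenrar), so the final letter is not what conditions the rule; the second-to-last letter is.
"fanabk" has second-to-last letter 'b'. The stems whose second-to-last letter is 'b' (debehobn → dealbehobn, pufvozabr → pualfvozabr) insert -al- after the first vowel.
So fanabk → faalnabk.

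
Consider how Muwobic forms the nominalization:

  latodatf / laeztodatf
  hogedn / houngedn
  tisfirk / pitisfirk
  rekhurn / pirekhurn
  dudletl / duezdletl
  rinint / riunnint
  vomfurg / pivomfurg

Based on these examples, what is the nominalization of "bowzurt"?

rekhurn and hogedn both end in -n yet inflect differently (pirekhurn, houngedn), so the final letter is not what conditions the rule; the second-to-last letter is.
"bowzurt" has second-to-last letter 'r'. The stems whose second-to-last letter is 'r' (rekhurn → pirekhurn, vomfurg → pivomfurg, tisfirk → pitisfirk) add the prefix pi-.
So bowzurt → pibowzurt.

pibowzurt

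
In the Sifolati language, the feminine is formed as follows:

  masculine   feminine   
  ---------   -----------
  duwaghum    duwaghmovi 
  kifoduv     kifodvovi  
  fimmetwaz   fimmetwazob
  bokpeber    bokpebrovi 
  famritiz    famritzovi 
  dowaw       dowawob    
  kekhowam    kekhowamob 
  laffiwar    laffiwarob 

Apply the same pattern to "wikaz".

wikazob

"wikaz" has last vowel 'a'. The stems whose last vowel is 'a' (fimmetwaz → fimmetwazob, kekhowam → kekhowamob, dowaw → dowawob) add -ob.
So wikaz → wikazob.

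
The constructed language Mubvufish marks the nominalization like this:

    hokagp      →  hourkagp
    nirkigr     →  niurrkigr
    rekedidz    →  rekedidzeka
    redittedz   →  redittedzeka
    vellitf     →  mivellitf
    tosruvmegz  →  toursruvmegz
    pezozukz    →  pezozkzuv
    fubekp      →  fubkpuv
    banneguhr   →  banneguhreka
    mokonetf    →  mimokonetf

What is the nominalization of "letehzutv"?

miletehzutv

tosruvmegz and pezozukz both end in -z yet inflect differently (toursruvmegz, pezozkzuv), so the final letter is not what conditions the rule; the second-to-last letter is.
"letehzutv" has second-to-last letter 't'. The stems whose second-to-last letter is 't' (mokonetf → mimokonetf, vellitf → mivellitf) add the prefix mi-.
The other patterns: stems whose second-to-last letter is 'g' insert -ur- after the first vowel; stems whose second-to-last letter is 'k' delete the last vowel and add -uv; stems whose second-to-last letter is 'd' or 'h' add -eka.
So letehzutv → miletehzutv.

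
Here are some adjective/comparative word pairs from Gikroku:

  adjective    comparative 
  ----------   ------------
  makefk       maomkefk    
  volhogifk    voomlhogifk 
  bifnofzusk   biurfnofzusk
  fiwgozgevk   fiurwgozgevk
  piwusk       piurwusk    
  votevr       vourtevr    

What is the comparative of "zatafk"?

zaomtafk

"zatafk" has second-to-last letter 'f'. The stems whose second-to-last letter is 'f' (makefk → maomkefk, volhogifk → voomlhogifk) insert -om- after the first vowel.
The other pattern: stems whose second-to-last letter is 's' or 'v' insert -ur- after the first vowel.
So zatafk → zaomtafk.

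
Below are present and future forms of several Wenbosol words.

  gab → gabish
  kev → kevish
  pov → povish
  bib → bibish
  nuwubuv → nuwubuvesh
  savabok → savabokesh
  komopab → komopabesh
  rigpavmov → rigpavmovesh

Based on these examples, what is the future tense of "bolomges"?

bolomgesesh

kev and nuwubuv both end in -v yet inflect differently (kevish, nuwubuvesh), so the final letter is not what conditions the rule; the number of vowels is.
"bolomges" has 3 vowels. The stems with 3 vowels (nuwubuv → nuwubuvesh, savabok → savabokesh, komopab → komopabesh) add -esh.
The other pattern: stems with 1 vowel add -ish.
So bolomges → bolomgesesh.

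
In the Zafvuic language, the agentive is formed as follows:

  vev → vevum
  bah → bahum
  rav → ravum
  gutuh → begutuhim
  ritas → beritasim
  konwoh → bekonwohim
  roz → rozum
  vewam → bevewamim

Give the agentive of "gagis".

begagisim

bah and konwoh both end in -h yet inflect differently (bahum, bekonwohim), so the final letter is not what conditions the rule; the number of vowels is.
"gagis" has 2 vowels. The stems with 2 vowels (ritas → beritasim, konwoh → bekonwohim, vewam → bevewamim) add be- … -im around the stem.
So gagis → begagisim.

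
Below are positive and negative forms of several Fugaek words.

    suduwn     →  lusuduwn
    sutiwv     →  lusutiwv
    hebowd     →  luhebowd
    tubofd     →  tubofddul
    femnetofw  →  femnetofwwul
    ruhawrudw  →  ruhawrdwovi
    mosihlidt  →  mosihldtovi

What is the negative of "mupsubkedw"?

mupsubkdwovi

hebowd and tubofd both end in -d yet inflect differently (luhebowd, tubofddul), so the final letter is not what conditions the rule; the second-to-last letter is.
"mupsubkedw" has second-to-last letter 'd'. The stems whose second-to-last letter is 'd' (ruhawrudw → ruhawrdwovi, mosihlidt → mosihldtovi) delete the last vowel and add -ovi.
The other patterns: stems whose second-to-last letter is 'w' add the prefix lu-; stems whose second-to-last letter is 'f' double the final consonant and add -ul.
So mupsubkedw → mupsubkdwovi.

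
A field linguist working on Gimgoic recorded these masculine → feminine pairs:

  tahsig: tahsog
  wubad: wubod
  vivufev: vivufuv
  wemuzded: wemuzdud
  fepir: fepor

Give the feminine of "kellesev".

kellesuv

wemuzded and wubad both end in -d yet inflect differently (wemuzdud, wubod), so the final letter is not what conditions the rule; the last vowel is.
"kellesev" has last vowel 'e'. The stems whose last vowel is 'e' (wemuzded → wemuzdud, vivufev → vivufuv) change the last vowel to 'u'.
So kellesev → kellesuv.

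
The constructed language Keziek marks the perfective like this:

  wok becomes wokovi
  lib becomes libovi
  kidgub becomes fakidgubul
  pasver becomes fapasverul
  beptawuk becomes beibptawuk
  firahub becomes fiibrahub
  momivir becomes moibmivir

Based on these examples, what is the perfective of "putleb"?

"putleb" has 2 vowels. The stems with 2 vowels (kidgub → fakidgubul, pasver → fapasverul) add fa- … -ul around the stem.
So putleb → faputlebul.

faputlebul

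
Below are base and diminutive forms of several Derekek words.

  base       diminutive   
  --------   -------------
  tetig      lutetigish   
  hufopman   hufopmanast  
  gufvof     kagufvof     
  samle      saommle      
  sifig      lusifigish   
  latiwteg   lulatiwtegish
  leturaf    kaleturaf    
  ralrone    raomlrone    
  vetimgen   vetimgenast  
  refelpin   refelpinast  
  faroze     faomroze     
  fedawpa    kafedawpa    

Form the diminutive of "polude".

poomlude

samle and latiwteg both have last vowel 'e' yet inflect differently (saommle, lulatiwtegish), so the last vowel is not what conditions the rule; the final letter is.
"polude" ends in -e. The stems ending in -e (samle → saommle, ralrone → raomlrone, faroze → faomroze) insert -om- after the first vowel.
So polude → poomlude.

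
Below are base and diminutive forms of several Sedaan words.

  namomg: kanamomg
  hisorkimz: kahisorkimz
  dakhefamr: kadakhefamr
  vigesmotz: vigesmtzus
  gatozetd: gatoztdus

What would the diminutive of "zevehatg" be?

hisorkimz and vigesmotz both end in -z yet inflect differently (kahisorkimz, vigesmtzus), so the final letter is not what conditions the rule; the second-to-last letter is.
"zevehatg" has second-to-last letter 't'. The stems whose second-to-last letter is 't' (vigesmotz → vigesmtzus, gatozetd → gatoztdus) delete the last vowel and add -us.
The other pattern: stems whose second-to-last letter is 'm' add the prefix ka-.
So zevehatg → zevehtgus.

zevehtgus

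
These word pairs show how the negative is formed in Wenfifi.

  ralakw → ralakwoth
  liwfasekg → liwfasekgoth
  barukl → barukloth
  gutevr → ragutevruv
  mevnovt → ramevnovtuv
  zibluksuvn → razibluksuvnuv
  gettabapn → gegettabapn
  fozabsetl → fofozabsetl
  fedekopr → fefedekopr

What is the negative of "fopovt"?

zibluksuvn and gettabapn both end in -n yet inflect differently (razibluksuvnuv, gegettabapn), so the final letter is not what conditions the rule; the second-to-last letter is.
"fopovt" has second-to-last letter 'v'. The stems whose second-to-last letter is 'v' (gutevr → ragutevruv, mevnovt → ramevnovtuv, zibluksuvn → razibluksuvnuv) add ra- … -uv around the stem.
The other patterns: stems whose second-to-last letter is 'k' add -oth; stems whose second-to-last letter is 'p' or 't' repeat the first consonant+vowel as a prefix.
So fopovt → rafopovtuv.

rafopovtuv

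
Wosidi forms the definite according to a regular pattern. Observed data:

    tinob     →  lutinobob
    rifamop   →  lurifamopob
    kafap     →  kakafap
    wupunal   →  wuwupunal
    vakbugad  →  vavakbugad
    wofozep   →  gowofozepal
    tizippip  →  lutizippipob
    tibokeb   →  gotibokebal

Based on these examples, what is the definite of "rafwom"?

wofozep and kafap both end in -p yet inflect differently (gowofozepal, kakafap), so the final letter is not what conditions the rule; the last vowel is.
"rafwom" has last vowel 'o'. The stems whose last vowel is 'o' (tinob → lutinobob, rifamop → lurifamopob) add lu- … -ob around the stem.
So rafwom → lurafwomob.

lurafwomob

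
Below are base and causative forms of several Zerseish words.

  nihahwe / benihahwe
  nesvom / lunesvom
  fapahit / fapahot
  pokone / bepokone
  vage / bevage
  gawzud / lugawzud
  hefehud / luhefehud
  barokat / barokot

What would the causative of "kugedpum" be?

"kugedpum" ends in -m. The one such stem in the data (nesvom → lunesvom) adds the prefix lu-, so the same rule applies.
So kugedpum → lukugedpum.

lukugedpum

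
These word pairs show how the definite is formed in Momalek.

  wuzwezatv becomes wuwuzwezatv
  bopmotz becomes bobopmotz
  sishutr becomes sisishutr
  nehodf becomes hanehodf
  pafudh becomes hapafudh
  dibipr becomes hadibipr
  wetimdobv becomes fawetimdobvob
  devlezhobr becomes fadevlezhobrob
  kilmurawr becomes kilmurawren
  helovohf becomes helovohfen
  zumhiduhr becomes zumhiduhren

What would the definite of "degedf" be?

sishutr and dibipr both end in -r yet inflect differently (sisishutr, hadibipr), so the final letter is not what conditions the rule; the second-to-last letter is.
"degedf" has second-to-last letter 'd'. The stems whose second-to-last letter is 'd' (nehodf → hanehodf, pafudh → hapafudh) add the prefix ha-.
The other patterns: stems whose second-to-last letter is 't' repeat the first consonant+vowel as a prefix; stems whose second-to-last letter is 'b' add fa- … -ob around the stem; stems whose second-to-last letter is 'h' or 'w' add -en.
So degedf → hadegedf.

hadegedf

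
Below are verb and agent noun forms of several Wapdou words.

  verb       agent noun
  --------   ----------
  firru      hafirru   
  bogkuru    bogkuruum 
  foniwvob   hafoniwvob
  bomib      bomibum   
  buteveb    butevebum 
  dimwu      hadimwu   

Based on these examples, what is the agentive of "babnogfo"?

bogkuru and firru both end in -u yet inflect differently (bogkuruum, hafirru), so the final letter is not what conditions the rule; the first letter is.
"babnogfo" begins with b-. The stems beginning with b- (bogkuru → bogkuruum, bomib → bomibum, buteveb → butevebum) add -um.
So babnogfo → babnogfoum.

babnogfoum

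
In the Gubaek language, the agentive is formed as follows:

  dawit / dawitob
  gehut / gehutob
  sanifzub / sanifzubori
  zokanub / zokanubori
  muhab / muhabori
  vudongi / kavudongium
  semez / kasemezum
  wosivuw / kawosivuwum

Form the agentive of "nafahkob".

nafahkobori

gehut and sanifzub both have last vowel 'u' yet inflect differently (gehutob, sanifzubori), so the last vowel is not what conditions the rule; the final letter is.
"nafahkob" ends in -b. The stems ending in -b (sanifzub → sanifzubori, zokanub → zokanubori, muhab → muhabori) add -ori.
The other patterns: stems ending in -t add -ob; stems ending in -i, -w or -z add ka- … -um around the stem.
So nafahkob → nafahkobori.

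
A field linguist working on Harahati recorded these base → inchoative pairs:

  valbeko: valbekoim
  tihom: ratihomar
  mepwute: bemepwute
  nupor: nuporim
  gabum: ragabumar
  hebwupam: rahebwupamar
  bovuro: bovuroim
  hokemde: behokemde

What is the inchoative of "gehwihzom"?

ragehwihzomar

nupor and tihom both have last vowel 'o' yet inflect differently (nuporim, ratihomar), so the last vowel is not what conditions the rule; the final letter is.
"gehwihzom" ends in -m. The stems ending in -m (gabum → ragabumar, hebwupam → rahebwupamar, tihom → ratihomar) add ra- … -ar around the stem.
So gehwihzom → ragehwihzomar.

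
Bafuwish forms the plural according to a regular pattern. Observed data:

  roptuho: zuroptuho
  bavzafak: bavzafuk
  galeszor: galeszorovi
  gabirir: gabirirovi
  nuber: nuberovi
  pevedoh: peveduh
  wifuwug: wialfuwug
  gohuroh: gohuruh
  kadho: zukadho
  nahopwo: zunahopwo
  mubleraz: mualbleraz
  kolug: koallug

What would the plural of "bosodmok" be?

"bosodmok" ends in -k. The one such stem in the data (bavzafak → bavzafuk) changes the last vowel to 'u' (as do gohuroh, pevedoh), so the same rule applies.
So bosodmok → bosodmuk.

bosodmuk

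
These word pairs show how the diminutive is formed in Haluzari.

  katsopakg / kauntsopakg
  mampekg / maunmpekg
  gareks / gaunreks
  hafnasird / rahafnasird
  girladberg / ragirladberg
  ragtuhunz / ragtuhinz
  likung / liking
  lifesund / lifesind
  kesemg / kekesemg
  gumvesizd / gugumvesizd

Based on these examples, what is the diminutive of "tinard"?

katsopakg and girladberg both end in -g yet inflect differently (kauntsopakg, ragirladberg), so the final letter is not what conditions the rule; the second-to-last letter is.
"tinard" has second-to-last letter 'r'. The stems whose second-to-last letter is 'r' (hafnasird → rahafnasird, girladberg → ragirladberg) add the prefix ra-.
So tinard → ratinard.

ratinard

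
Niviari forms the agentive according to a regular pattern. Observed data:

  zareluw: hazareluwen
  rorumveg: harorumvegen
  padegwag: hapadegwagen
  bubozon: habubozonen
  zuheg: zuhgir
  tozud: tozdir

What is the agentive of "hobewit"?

hahobewiten

rorumveg and zuheg both end in -g yet inflect differently (harorumvegen, zuhgir), so the final letter is not what conditions the rule; the number of vowels is.
"hobewit" has 3 vowels. The stems with 3 vowels (zareluw → hazareluwen, rorumveg → harorumvegen, padegwag → hapadegwagen) add ha- … -en around the stem.
The other pattern: stems with 2 vowels delete the last vowel and add -ir.
So hobewit → hahobewiten.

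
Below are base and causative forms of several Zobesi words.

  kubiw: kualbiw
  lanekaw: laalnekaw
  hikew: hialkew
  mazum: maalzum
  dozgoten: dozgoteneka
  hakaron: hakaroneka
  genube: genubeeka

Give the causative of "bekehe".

hikew and dozgoten both have last vowel 'e' yet inflect differently (hialkew, dozgoteneka), so the last vowel is not what conditions the rule; the final letter is.
"bekehe" ends in -e. The one such stem in the data (genube → genubeeka) adds -eka, so the same rule applies.
The other pattern: stems ending in -m or -w insert -al- after the first vowel.
So bekehe → bekeheeka.

bekeheeka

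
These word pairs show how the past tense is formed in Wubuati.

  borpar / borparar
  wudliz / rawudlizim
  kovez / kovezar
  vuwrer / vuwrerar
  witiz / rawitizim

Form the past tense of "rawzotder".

wudliz and kovez both end in -z yet inflect differently (rawudlizim, kovezar), so the final letter is not what conditions the rule; the last vowel is.
"rawzotder" has last vowel 'e'. The stems whose last vowel is 'e' (vuwrer → vuwrerar, kovez → kovezar) add -ar.
So rawzotder → rawzotderar.

rawzotderar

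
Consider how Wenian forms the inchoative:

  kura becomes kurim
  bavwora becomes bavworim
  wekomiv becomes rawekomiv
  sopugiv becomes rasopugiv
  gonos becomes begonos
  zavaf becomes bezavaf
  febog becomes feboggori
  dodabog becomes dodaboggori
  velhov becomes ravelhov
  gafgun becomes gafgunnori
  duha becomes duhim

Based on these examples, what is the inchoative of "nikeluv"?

ranikeluv

velhov and febog both have last vowel 'o' yet inflect differently (ravelhov, feboggori), so the last vowel is not what conditions the rule; the final letter is.
"nikeluv" ends in -v. The stems ending in -v (wekomiv → rawekomiv, sopugiv → rasopugiv, velhov → ravelhov) add the prefix ra-.
So nikeluv → ranikeluv.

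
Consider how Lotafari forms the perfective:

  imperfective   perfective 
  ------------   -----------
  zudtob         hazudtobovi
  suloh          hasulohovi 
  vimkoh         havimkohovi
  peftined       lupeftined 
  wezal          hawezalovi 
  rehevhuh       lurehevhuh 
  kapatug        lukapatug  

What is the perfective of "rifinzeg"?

rehevhuh and vimkoh both end in -h yet inflect differently (lurehevhuh, havimkohovi), so the final letter is not what conditions the rule; the number of vowels is.
"rifinzeg" has 3 vowels. The stems with 3 vowels (kapatug → lukapatug, rehevhuh → lurehevhuh, peftined → lupeftined) add the prefix lu-.
So rifinzeg → lurifinzeg.

lurifinzeg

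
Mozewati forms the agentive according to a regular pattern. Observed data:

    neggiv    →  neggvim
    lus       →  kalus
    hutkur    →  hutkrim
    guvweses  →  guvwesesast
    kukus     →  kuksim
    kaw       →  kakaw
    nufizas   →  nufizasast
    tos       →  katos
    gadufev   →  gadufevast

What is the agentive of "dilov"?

dilvim

tos and kukus both end in -s yet inflect differently (katos, kuksim), so the final letter is not what conditions the rule; the number of vowels is.
"dilov" has 2 vowels. The stems with 2 vowels (neggiv → neggvim, hutkur → hutkrim, kukus → kuksim) delete the last vowel and add -im.
The other patterns: stems with 1 vowel add the prefix ka-; stems with 3 vowels add -ast.
So dilov → dilvim.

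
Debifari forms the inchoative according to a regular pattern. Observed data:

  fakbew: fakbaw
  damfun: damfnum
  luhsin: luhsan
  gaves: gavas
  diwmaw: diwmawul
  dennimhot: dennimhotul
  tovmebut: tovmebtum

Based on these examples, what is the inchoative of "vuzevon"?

vuzevonul

fakbew and diwmaw both end in -w yet inflect differently (fakbaw, diwmawul), so the final letter is not what conditions the rule; the last vowel is.
"vuzevon" has last vowel 'o'. The one such stem in the data (dennimhot → dennimhotul) adds -ul, so the same rule applies.
So vuzevon → vuzevonul.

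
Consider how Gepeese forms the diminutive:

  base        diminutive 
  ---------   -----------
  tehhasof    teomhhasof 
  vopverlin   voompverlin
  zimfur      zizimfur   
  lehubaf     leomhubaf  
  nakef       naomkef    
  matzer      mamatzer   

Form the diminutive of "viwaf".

viomwaf

matzer and nakef both have last vowel 'e' yet inflect differently (mamatzer, naomkef), so the last vowel is not what conditions the rule; the final letter is.
"viwaf" ends in -f. The stems ending in -f (lehubaf → leomhubaf, nakef → naomkef, tehhasof → teomhhasof) insert -om- after the first vowel.
So viwaf → viomwaf.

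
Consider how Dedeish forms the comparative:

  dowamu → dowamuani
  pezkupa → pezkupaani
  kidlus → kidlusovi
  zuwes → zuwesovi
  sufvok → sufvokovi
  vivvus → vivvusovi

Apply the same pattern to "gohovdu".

gohovduani

dowamu and kidlus both have last vowel 'u' yet inflect differently (dowamuani, kidlusovi), so the last vowel is not what conditions the rule; whether the stem ends in a vowel or a consonant is.
"gohovdu" ends in a vowel. The stems ending in a vowel (dowamu → dowamuani, pezkupa → pezkupaani) add -ani.
So gohovdu → gohovduani.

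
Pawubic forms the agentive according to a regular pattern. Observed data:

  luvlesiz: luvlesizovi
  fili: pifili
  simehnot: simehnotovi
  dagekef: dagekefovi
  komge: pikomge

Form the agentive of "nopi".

pinopi

fili and luvlesiz both have last vowel 'i' yet inflect differently (pifili, luvlesizovi), so the last vowel is not what conditions the rule; whether the stem ends in a vowel or a consonant is.
"nopi" ends in a vowel. The stems ending in a vowel (komge → pikomge, fili → pifili) add the prefix pi-.
The other pattern: stems ending in a consonant add -ovi.
So nopi → pinopi.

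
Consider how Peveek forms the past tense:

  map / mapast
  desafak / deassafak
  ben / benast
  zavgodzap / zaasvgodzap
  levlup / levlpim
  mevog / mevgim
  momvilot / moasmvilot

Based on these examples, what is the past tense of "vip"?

vipast

"vip" has 1 vowel. The stems with 1 vowel (ben → benast, map → mapast) add -ast.
The other patterns: stems with 2 vowels delete the last vowel and add -im; stems with 3 vowels insert -as- after the first vowel.
So vip → vipast.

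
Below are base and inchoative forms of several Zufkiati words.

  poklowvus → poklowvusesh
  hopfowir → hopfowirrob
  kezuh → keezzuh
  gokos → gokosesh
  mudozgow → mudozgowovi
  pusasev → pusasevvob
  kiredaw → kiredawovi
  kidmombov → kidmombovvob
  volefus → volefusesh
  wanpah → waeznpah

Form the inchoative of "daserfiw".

daserfiwovi

kezuh and poklowvus both have last vowel 'u' yet inflect differently (keezzuh, poklowvusesh), so the last vowel is not what conditions the rule; the final letter is.
"daserfiw" ends in -w. The stems ending in -w (kiredaw → kiredawovi, mudozgow → mudozgowovi) add -ovi.
The other patterns: stems ending in -h insert -ez- after the first vowel; stems ending in -s add -esh; stems ending in -r or -v double the final consonant and add -ob.
So daserfiw → daserfiwovi.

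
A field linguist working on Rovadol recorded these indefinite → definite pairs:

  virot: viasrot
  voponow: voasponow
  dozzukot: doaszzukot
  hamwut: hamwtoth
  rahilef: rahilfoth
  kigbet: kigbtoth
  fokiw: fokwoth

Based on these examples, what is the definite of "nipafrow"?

niaspafrow

virot and hamwut both end in -t yet inflect differently (viasrot, hamwtoth), so the final letter is not what conditions the rule; the last vowel is.
"nipafrow" has last vowel 'o'. The stems whose last vowel is 'o' (virot → viasrot, voponow → voasponow, dozzukot → doaszzukot) insert -as- after the first vowel.
So nipafrow → niaspafrow.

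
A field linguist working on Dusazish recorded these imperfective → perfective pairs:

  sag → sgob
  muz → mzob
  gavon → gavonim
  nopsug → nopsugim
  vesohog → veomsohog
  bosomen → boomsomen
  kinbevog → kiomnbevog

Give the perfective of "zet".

ztob

"zet" has 1 vowel. The stems with 1 vowel (sag → sgob, muz → mzob) delete the last vowel and add -ob.
So zet → ztob.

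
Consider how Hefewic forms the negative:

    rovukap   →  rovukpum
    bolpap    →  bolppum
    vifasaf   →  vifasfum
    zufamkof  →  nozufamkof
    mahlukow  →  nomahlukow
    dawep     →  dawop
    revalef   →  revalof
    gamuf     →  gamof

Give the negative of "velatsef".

velatsof

vifasaf and zufamkof both end in -f yet inflect differently (vifasfum, nozufamkof), so the final letter is not what conditions the rule; the last vowel is.
"velatsef" has last vowel 'e'. The stems whose last vowel is 'e' (dawep → dawop, revalef → revalof) change the last vowel to 'o'.
The other patterns: stems whose last vowel is 'a' delete the last vowel and add -um; stems whose last vowel is 'o' add the prefix no-.
So velatsef → velatsof.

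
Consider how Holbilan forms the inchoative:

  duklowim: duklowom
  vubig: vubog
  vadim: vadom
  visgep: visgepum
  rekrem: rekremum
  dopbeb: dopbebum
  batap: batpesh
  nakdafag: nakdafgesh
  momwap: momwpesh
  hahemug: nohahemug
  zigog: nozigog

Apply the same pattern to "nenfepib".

duklowim and rekrem both end in -m yet inflect differently (duklowom, rekremum), so the final letter is not what conditions the rule; the last vowel is.
"nenfepib" has last vowel 'i'. The stems whose last vowel is 'i' (duklowim → duklowom, vubig → vubog, vadim → vadom) change the last vowel to 'o'.
So nenfepib → nenfepob.

nenfepob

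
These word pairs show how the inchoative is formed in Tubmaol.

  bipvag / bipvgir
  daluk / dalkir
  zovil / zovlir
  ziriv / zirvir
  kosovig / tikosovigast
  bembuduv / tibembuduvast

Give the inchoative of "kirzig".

kirzgir

bipvag and kosovig both end in -g yet inflect differently (bipvgir, tikosovigast), so the final letter is not what conditions the rule; the number of vowels is.
"kirzig" has 2 vowels. The stems with 2 vowels (bipvag → bipvgir, daluk → dalkir, zovil → zovlir) delete the last vowel and add -ir.
The other pattern: stems with 3 vowels add ti- … -ast around the stem.
So kirzig → kirzgir.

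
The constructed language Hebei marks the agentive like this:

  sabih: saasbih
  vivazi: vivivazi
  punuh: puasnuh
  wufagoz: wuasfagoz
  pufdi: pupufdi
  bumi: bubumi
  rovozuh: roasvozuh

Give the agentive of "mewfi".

memewfi

bumi and sabih both have last vowel 'i' yet inflect differently (bubumi, saasbih), so the last vowel is not what conditions the rule; the final letter is.
"mewfi" ends in -i. The stems ending in -i (bumi → bubumi, vivazi → vivivazi, pufdi → pupufdi) repeat the first consonant+vowel as a prefix.
So mewfi → memewfi.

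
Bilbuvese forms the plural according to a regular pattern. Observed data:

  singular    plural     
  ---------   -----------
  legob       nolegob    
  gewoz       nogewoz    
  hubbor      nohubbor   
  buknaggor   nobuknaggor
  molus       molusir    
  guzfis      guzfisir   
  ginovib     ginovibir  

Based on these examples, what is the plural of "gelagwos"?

legob and ginovib both end in -b yet inflect differently (nolegob, ginovibir), so the final letter is not what conditions the rule; the last vowel is.
"gelagwos" has last vowel 'o'. The stems whose last vowel is 'o' (legob → nolegob, gewoz → nogewoz, hubbor → nohubbor) add the prefix no-.
The other pattern: stems whose last vowel is 'i' or 'u' add -ir.
So gelagwos → nogelagwos.

nogelagwos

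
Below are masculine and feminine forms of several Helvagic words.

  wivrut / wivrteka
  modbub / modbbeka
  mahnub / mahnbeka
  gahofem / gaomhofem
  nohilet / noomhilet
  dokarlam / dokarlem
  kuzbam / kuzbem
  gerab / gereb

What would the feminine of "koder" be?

wivrut and nohilet both end in -t yet inflect differently (wivrteka, noomhilet), so the final letter is not what conditions the rule; the last vowel is.
"koder" has last vowel 'e'. The stems whose last vowel is 'e' (gahofem → gaomhofem, nohilet → noomhilet) insert -om- after the first vowel.
The other patterns: stems whose last vowel is 'u' delete the last vowel and add -eka; stems whose last vowel is 'a' change the last vowel to 'e'.
So koder → koomder.

koomder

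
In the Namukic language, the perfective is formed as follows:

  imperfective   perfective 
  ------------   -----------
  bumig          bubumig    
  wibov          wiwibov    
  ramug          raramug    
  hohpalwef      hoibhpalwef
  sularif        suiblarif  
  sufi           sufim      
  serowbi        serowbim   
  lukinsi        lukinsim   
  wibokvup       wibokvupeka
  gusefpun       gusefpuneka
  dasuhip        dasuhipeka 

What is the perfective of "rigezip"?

rigezipeka

bumig and sularif both have last vowel 'i' yet inflect differently (bubumig, suiblarif), so the last vowel is not what conditions the rule; the final letter is.
"rigezip" ends in -p. The stems ending in -p (wibokvup → wibokvupeka, dasuhip → dasuhipeka) add -eka.
The other patterns: stems ending in -g or -v repeat the first consonant+vowel as a prefix; stems ending in -f insert -ib- after the first vowel; stems ending in -i drop the final letter and add -im.
So rigezip → rigezipeka.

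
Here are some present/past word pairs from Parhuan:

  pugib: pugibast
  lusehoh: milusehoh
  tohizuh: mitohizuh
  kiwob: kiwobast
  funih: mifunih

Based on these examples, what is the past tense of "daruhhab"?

daruhhabast

"daruhhab" ends in -b. The stems ending in -b (kiwob → kiwobast, pugib → pugibast) add -ast.
The other pattern: stems ending in -h add the prefix mi-.
So daruhhab → daruhhabast.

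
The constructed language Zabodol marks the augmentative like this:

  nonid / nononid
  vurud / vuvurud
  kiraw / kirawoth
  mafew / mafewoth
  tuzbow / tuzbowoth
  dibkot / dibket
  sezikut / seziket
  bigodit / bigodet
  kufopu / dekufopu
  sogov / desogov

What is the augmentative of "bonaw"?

bonawoth

tuzbow and dibkot both have last vowel 'o' yet inflect differently (tuzbowoth, dibket), so the last vowel is not what conditions the rule; the final letter is.
"bonaw" ends in -w. The stems ending in -w (kiraw → kirawoth, mafew → mafewoth, tuzbow → tuzbowoth) add -oth.
The other patterns: stems ending in -d repeat the first consonant+vowel as a prefix; stems ending in -t change the last vowel to 'e'; stems ending in -u or -v add the prefix de-.
So bonaw → bonawoth.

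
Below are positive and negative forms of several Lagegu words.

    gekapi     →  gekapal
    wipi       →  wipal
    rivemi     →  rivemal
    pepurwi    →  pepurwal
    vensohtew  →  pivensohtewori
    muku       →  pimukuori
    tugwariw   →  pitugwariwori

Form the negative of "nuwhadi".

gekapi and tugwariw both have last vowel 'i' yet inflect differently (gekapal, pitugwariwori), so the last vowel is not what conditions the rule; the final letter is.
"nuwhadi" ends in -i. The stems ending in -i (gekapi → gekapal, wipi → wipal, rivemi → rivemal) drop the final letter and add -al.
The other pattern: stems ending in -u or -w add pi- … -ori around the stem.
So nuwhadi → nuwhadal.

nuwhadal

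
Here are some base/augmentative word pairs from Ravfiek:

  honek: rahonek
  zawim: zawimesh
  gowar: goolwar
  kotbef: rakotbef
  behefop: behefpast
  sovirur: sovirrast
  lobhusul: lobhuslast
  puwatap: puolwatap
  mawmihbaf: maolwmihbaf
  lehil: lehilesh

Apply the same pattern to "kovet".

"kovet" has last vowel 'e'. The stems whose last vowel is 'e' (kotbef → rakotbef, honek → rahonek) add the prefix ra-.
So kovet → rakovet.

rakovet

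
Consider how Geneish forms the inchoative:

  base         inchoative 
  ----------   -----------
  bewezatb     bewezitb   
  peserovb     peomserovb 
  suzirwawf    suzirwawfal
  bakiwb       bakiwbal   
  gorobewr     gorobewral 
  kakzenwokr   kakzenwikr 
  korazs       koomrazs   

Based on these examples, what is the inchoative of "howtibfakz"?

bakiwb and peserovb both end in -b yet inflect differently (bakiwbal, peomserovb), so the final letter is not what conditions the rule; the second-to-last letter is.
"howtibfakz" has second-to-last letter 'k'. The one such stem in the data (kakzenwokr → kakzenwikr) changes the last vowel to 'i' (as does bewezatb), so the same rule applies.
The other patterns: stems whose second-to-last letter is 'w' add -al; stems whose second-to-last letter is 'v' or 'z' insert -om- after the first vowel.
So howtibfakz → howtibfikz.

howtibfikz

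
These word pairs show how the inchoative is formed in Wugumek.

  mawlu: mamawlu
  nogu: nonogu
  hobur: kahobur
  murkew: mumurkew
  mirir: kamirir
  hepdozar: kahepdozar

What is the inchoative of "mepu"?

memepu

hobur and nogu both have last vowel 'u' yet inflect differently (kahobur, nonogu), so the last vowel is not what conditions the rule; the final letter is.
"mepu" ends in -u. The stems ending in -u (nogu → nonogu, mawlu → mamawlu) repeat the first consonant+vowel as a prefix.
The other pattern: stems ending in -r add the prefix ka-.
So mepu → memepu.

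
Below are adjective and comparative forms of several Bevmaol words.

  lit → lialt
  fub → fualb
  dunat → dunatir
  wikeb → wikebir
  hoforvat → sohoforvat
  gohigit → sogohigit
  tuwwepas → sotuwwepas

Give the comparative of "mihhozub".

"mihhozub" has 3 vowels. The stems with 3 vowels (hoforvat → sohoforvat, gohigit → sogohigit, tuwwepas → sotuwwepas) add the prefix so-.
The other patterns: stems with 1 vowel insert -al- after the first vowel; stems with 2 vowels add -ir.
So mihhozub → somihhozub.

somihhozub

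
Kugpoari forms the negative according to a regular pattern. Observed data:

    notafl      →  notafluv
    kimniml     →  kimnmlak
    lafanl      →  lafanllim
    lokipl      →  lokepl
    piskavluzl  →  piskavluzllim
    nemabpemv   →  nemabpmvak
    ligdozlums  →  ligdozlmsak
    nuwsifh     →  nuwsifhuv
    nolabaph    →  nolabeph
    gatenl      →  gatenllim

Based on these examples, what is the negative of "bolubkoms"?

kimniml and lokipl both end in -l yet inflect differently (kimnmlak, lokepl), so the final letter is not what conditions the rule; the second-to-last letter is.
"bolubkoms" has second-to-last letter 'm'. The stems whose second-to-last letter is 'm' (nemabpemv → nemabpmvak, kimniml → kimnmlak, ligdozlums → ligdozlmsak) delete the last vowel and add -ak.
So bolubkoms → bolubkmsak.

bolubkmsak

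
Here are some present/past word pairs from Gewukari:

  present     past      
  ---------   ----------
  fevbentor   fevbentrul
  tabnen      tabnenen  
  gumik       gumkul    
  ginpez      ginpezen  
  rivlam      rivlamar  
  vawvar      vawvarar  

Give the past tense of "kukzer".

vawvar and fevbentor both end in -r yet inflect differently (vawvarar, fevbentrul), so the final letter is not what conditions the rule; the last vowel is.
"kukzer" has last vowel 'e'. The stems whose last vowel is 'e' (tabnen → tabnenen, ginpez → ginpezen) add -en.
So kukzer → kukzeren.

kukzeren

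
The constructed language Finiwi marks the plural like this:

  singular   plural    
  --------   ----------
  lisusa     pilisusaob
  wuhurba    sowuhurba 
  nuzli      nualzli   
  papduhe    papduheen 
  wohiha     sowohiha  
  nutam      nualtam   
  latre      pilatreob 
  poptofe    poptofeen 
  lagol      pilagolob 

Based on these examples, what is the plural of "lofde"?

pilofdeob

latre and papduhe both end in -e yet inflect differently (pilatreob, papduheen), so the final letter is not what conditions the rule; the first letter is.
"lofde" begins with l-. The stems beginning with l- (latre → pilatreob, lagol → pilagolob, lisusa → pilisusaob) add pi- … -ob around the stem.
So lofde → pilofdeob.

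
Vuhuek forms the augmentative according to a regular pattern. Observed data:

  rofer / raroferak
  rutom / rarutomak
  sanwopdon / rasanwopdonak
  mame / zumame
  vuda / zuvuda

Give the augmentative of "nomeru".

rofer and mame both have last vowel 'e' yet inflect differently (raroferak, zumame), so the last vowel is not what conditions the rule; whether the stem ends in a vowel or a consonant is.
"nomeru" ends in a vowel. The stems ending in a vowel (mame → zumame, vuda → zuvuda) add the prefix zu-.
The other pattern: stems ending in a consonant add ra- … -ak around the stem.
So nomeru → zunomeru.

zunomeru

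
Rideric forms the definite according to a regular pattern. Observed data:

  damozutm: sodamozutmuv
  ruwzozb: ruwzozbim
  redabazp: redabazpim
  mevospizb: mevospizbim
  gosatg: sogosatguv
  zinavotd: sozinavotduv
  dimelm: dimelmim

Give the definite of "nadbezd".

damozutm and dimelm both end in -m yet inflect differently (sodamozutmuv, dimelmim), so the final letter is not what conditions the rule; the second-to-last letter is.
"nadbezd" has second-to-last letter 'z'. The stems whose second-to-last letter is 'z' (mevospizb → mevospizbim, redabazp → redabazpim, ruwzozb → ruwzozbim) add -im.
The other pattern: stems whose second-to-last letter is 't' add so- … -uv around the stem.
So nadbezd → nadbezdim.

nadbezdim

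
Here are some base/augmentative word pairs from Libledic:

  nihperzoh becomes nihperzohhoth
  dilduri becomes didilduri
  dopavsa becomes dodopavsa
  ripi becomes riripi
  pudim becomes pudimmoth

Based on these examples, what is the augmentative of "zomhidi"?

zozomhidi

pudim and dilduri both have last vowel 'i' yet inflect differently (pudimmoth, didilduri), so the last vowel is not what conditions the rule; whether the stem ends in a vowel or a consonant is.
"zomhidi" ends in a vowel. The stems ending in a vowel (dilduri → didilduri, dopavsa → dodopavsa, ripi → riripi) repeat the first consonant+vowel as a prefix.
So zomhidi → zozomhidi.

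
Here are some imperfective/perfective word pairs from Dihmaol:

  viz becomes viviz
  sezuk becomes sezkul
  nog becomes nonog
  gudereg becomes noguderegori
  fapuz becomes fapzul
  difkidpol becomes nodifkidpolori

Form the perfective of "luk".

luluk

viz and fapuz both end in -z yet inflect differently (viviz, fapzul), so the final letter is not what conditions the rule; the number of vowels is.
"luk" has 1 vowel. The stems with 1 vowel (nog → nonog, viz → viviz) repeat the first consonant+vowel as a prefix.
The other patterns: stems with 2 vowels delete the last vowel and add -ul; stems with 3 vowels add no- … -ori around the stem.
So luk → luluk.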